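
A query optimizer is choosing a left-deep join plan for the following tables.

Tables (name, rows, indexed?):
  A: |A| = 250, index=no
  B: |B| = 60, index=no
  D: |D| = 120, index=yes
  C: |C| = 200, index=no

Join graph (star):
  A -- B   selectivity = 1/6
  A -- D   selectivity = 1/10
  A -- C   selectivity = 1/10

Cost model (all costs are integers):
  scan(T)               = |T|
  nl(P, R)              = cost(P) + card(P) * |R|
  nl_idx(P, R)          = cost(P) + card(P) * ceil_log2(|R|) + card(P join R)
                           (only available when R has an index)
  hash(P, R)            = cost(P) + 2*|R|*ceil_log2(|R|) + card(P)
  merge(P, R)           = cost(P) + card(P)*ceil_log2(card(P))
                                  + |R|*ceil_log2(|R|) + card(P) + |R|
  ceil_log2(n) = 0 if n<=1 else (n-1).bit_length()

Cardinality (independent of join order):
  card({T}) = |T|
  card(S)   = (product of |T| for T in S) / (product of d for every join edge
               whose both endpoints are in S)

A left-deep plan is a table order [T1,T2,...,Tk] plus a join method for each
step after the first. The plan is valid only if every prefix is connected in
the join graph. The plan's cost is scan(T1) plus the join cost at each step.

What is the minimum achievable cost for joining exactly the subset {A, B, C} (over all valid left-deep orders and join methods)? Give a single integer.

6920

Selinger DP over subsets of {A,B,C}:
  {A}: scan cost=250, card=250
  {B}: scan cost=60, card=60
  {C}: scan cost=200, card=200
  {AB}: card=2500; try (B,hash)→1220, (A,merge)→2730, (B,merge)→2920, (A,hash)→4120, (A,nl)→15060, (B,nl)→15250; best=1220 via (B,hash)
  {AC}: card=5000; try (C,hash)→3700, (A,merge)→4250, (C,merge)→4300, (A,hash)→4400, (A,nl)→50200, (C,nl)→50250; best=3700 via (C,hash)
  {ABC}: card=50000; try (C,hash)→6920, (B,hash)→9420, (C,merge)→35520, (B,merge)→74120, (B,nl)→303700, (C,nl)→501220; best=6920 via (C,hash)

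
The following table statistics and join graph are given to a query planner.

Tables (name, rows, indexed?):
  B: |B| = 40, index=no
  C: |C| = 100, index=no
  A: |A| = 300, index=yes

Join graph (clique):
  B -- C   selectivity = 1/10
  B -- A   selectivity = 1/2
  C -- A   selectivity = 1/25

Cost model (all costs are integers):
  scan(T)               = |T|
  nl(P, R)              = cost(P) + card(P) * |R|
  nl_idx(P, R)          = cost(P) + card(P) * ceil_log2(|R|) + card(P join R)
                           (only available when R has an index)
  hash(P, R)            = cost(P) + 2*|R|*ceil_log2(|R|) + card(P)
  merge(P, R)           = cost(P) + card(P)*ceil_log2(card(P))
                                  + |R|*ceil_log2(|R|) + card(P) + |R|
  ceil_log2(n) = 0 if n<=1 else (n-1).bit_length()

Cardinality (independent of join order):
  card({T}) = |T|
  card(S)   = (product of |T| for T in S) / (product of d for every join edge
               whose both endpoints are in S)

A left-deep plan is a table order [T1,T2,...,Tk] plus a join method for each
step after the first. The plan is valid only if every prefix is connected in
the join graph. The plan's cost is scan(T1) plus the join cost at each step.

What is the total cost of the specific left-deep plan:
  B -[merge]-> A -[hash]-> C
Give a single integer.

step 1: scan B: cost=40, card=40
step 2: join A via merge
    card(P join A) = 40*300/(2) = 6000
    cost = 40 + 40*6 + 300*9 + 40 + 300 = 3320
step 3: join C via hash
    card(P join C) = 6000*100/(10*25) = 2400
    cost = 3320 + 2*100*7 + 6000 = 10720

10720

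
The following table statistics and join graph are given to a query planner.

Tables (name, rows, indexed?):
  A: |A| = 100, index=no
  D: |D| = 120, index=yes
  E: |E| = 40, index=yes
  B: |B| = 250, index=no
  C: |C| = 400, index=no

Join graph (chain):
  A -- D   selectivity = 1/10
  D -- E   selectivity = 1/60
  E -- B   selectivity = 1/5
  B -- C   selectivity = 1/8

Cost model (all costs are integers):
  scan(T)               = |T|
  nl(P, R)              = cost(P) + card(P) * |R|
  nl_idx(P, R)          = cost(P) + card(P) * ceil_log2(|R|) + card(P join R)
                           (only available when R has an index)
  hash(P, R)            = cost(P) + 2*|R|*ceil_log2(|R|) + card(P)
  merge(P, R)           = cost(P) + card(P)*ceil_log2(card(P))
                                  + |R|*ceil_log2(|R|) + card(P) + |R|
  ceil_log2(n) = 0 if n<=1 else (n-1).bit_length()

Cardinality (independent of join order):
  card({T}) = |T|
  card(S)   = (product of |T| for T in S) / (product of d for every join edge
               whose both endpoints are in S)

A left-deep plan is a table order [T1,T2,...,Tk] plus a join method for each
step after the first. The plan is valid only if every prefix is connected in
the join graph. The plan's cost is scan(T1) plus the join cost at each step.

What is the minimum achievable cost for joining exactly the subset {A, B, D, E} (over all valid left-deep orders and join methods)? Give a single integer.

Selinger DP over subsets of {A,B,D,E}:
  {A}: scan cost=100, card=100
  {D}: scan cost=120, card=120
  {E}: scan cost=40, card=40
  {B}: scan cost=250, card=250
  {AD}: card=1200; try (A,hash)→1640, (D,merge)→1860, (D,hash)→1880, (A,merge)→1880, (D,nl_idx)→2000, (D,nl)→12100 …(+1); best=1640 via (A,hash)
  {DE}: card=80; try (D,nl_idx)→400, (E,hash)→720, (E,nl_idx)→920, (D,merge)→1280, (E,merge)→1360, (D,hash)→1760 …(+2); best=400 via (D,nl_idx)
  {BE}: card=2000; try (E,hash)→980, (B,merge)→2570, (E,merge)→2780, (E,nl_idx)→3750, (B,hash)→4080, (B,nl)→10040 …(+1); best=980 via (E,hash)
  {ADE}: card=800; try (A,merge)→1840, (A,hash)→1880, (E,hash)→3320, (A,nl)→8400, (E,nl_idx)→9640, (E,merge)→16320 …(+1); best=1840 via (A,merge)
  {BDE}: card=4000; try (B,merge)→3290, (B,hash)→4480, (D,hash)→4660, (D,nl_idx)→18980, (B,nl)→20400, (D,merge)→25940 …(+1); best=3290 via (B,merge)
  {ABDE}: card=40000; try (B,hash)→6640, (A,hash)→8690, (B,merge)→12890, (A,merge)→56090, (B,nl)→201840, (A,nl)→403290; best=6640 via (B,hash)

6640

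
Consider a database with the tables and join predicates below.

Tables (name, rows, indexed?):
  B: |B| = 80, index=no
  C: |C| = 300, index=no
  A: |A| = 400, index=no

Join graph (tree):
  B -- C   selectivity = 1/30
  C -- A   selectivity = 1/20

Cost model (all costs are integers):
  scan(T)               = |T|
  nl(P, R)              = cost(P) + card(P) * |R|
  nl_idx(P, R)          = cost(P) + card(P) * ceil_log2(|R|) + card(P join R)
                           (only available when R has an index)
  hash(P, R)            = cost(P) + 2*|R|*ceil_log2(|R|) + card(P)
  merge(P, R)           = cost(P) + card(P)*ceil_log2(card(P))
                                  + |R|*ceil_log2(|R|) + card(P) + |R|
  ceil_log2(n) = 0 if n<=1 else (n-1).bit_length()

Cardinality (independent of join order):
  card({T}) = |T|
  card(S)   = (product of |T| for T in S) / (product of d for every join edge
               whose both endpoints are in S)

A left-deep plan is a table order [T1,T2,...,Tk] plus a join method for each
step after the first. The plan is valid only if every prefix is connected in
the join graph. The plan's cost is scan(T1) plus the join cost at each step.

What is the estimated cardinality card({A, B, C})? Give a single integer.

16000

Tables in S: A(400), B(80), C(300)
Edges inside S: B-C(d=30), C-A(d=20)
numerator = 400 * 80 * 300 = 9600000
denominator = 30 * 20 = 600
card(S) = 9600000 / 600 = 16000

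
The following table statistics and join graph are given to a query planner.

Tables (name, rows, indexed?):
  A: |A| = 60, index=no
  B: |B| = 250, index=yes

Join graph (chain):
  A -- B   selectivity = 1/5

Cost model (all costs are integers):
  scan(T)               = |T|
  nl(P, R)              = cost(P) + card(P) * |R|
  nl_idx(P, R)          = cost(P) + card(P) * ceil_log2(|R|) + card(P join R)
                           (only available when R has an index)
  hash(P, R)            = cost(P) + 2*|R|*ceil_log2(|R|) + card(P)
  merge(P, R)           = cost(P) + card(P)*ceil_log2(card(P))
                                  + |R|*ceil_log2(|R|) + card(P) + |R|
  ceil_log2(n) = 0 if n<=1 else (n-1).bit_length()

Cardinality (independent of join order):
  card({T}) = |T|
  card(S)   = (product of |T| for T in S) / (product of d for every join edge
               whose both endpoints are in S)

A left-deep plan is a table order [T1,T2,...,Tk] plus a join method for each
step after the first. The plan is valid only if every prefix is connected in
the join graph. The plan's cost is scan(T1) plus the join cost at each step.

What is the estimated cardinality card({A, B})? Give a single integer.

3000

Tables in S: A(60), B(250)
Edges inside S: A-B(d=5)
numerator = 60 * 250 = 15000
denominator = 5 = 5
card(S) = 15000 / 5 = 3000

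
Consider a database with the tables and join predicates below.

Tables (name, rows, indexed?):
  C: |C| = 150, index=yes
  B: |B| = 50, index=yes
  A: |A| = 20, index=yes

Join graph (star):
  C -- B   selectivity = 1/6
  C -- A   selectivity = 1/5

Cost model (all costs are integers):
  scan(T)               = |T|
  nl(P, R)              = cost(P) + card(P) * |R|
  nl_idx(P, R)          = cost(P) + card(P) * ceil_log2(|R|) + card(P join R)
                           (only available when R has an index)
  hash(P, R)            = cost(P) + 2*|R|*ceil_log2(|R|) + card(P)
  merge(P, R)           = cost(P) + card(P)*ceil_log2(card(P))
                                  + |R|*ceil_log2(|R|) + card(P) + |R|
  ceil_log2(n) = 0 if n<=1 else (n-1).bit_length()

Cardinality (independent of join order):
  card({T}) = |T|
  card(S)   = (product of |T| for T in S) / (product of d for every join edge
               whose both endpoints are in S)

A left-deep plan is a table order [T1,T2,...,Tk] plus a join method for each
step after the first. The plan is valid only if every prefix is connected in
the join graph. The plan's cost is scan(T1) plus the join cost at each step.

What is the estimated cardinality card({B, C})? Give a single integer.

Tables in S: B(50), C(150)
Edges inside S: C-B(d=6)
numerator = 50 * 150 = 7500
denominator = 6 = 6
card(S) = 7500 / 6 = 1250

1250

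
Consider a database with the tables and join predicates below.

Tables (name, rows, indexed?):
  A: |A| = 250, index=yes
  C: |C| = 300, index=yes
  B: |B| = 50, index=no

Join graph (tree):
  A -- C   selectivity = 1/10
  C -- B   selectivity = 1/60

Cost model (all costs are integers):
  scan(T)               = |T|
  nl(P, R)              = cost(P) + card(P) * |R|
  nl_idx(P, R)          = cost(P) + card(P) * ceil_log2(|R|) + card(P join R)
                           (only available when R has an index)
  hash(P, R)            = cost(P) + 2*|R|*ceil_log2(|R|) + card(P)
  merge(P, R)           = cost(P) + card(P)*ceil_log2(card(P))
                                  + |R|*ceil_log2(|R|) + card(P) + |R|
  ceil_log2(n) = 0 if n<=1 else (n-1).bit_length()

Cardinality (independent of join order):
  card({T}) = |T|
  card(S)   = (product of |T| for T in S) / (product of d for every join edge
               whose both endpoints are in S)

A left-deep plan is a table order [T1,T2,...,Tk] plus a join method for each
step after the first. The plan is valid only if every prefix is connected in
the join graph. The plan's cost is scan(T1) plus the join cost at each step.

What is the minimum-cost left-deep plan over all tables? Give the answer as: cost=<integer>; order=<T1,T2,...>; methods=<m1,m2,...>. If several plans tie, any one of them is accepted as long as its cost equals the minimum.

cost=5000; order=B,C,A; methods=nl_idx,hash

Selinger DP (subsets sized 1..n):
  {A}: scan cost=250, card=250
  {C}: scan cost=300, card=300
  {B}: scan cost=50, card=50
  {AC}: card=7500; try (A,hash)→4600, (C,merge)→5500, (A,merge)→5550, (C,hash)→5900, (C,nl_idx)→10000, (A,nl_idx)→10200 …(+2); best=4600 via (A,hash)
  {BC}: card=250; try (C,nl_idx)→750, (B,hash)→1200, (C,merge)→3400, (B,merge)→3650, (C,hash)→5500, (C,nl)→15050 …(+1); best=750 via (C,nl_idx)
  {ABC}: card=6250; try (A,hash)→5000, (A,merge)→5250, (A,nl_idx)→9000, (B,hash)→12700, (A,nl)→63250, (B,merge)→109950 …(+1); best=5000 via (A,hash)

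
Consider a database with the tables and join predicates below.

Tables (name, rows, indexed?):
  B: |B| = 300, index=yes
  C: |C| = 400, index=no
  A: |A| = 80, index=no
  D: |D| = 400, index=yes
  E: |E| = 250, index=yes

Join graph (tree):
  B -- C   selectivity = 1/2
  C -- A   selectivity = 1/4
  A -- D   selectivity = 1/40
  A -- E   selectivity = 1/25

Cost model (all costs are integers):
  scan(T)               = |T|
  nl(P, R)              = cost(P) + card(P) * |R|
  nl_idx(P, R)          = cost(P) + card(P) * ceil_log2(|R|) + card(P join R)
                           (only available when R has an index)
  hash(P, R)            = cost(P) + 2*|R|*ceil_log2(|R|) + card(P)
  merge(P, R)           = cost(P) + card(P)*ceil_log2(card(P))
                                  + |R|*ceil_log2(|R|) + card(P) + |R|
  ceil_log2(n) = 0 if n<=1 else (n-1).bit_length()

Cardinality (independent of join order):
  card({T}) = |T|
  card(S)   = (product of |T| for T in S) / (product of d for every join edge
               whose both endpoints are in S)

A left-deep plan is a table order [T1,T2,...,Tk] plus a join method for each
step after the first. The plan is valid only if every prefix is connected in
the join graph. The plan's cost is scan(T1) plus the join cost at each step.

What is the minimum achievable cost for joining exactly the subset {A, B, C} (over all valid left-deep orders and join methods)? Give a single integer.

15320

Selinger DP over subsets of {A,B,C}:
  {B}: scan cost=300, card=300
  {C}: scan cost=400, card=400
  {A}: scan cost=80, card=80
  {BC}: card=60000; try (B,hash)→6200, (C,merge)→7300, (B,merge)→7400, (C,hash)→7800, (B,nl_idx)→64000, (C,nl)→120300 …(+1); best=6200 via (B,hash)
  {AC}: card=8000; try (A,hash)→1920, (C,merge)→4720, (A,merge)→5040, (C,hash)→7360, (C,nl)→32080, (A,nl)→32400; best=1920 via (A,hash)
  {ABC}: card=1200000; try (B,hash)→15320, (A,hash)→67320, (B,merge)→116920, (A,merge)→1026840, (B,nl_idx)→1273920, (B,nl)→2401920 …(+1); best=15320 via (B,hash)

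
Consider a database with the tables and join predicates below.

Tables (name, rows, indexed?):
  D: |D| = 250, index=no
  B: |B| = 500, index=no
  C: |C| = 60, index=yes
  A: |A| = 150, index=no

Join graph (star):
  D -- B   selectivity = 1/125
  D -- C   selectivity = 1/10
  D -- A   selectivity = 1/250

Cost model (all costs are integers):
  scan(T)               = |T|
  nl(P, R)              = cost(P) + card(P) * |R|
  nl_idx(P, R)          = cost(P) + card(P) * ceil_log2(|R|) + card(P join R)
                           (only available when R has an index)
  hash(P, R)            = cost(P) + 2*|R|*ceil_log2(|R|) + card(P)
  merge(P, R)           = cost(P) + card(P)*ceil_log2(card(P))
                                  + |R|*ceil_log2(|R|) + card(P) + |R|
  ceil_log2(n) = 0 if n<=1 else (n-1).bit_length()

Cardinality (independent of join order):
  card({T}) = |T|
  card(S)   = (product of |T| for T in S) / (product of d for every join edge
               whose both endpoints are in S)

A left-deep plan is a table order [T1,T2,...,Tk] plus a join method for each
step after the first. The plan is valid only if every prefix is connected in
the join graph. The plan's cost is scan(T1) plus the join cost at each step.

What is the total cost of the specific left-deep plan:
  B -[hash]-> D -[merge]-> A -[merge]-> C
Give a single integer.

24370

step 1: scan B: cost=500, card=500
step 2: join D via hash
    card(P join D) = 500*250/(125) = 1000
    cost = 500 + 2*250*8 + 500 = 5000
step 3: join A via merge
    card(P join A) = 1000*150/(250) = 600
    cost = 5000 + 1000*10 + 150*8 + 1000 + 150 = 17350
step 4: join C via merge
    card(P join C) = 600*60/(10) = 3600
    cost = 17350 + 600*10 + 60*6 + 600 + 60 = 24370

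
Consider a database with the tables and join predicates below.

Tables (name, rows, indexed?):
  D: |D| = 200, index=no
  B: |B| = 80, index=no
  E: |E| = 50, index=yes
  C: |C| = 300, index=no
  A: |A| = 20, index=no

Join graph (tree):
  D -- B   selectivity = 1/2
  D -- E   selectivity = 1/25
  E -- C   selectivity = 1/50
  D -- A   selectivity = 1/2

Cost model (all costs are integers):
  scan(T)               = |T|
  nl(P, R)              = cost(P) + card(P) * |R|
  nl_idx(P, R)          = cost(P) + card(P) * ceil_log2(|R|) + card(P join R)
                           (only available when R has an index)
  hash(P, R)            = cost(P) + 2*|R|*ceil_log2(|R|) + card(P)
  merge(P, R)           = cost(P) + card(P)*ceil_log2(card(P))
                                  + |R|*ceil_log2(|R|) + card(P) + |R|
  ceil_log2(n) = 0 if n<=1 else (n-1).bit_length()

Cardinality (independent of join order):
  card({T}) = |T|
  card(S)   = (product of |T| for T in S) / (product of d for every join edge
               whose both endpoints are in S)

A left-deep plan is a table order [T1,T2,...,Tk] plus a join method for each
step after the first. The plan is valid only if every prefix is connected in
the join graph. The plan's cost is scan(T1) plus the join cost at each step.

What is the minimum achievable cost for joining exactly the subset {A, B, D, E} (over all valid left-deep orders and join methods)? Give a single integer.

Selinger DP over subsets of {A,B,D,E}:
  {D}: scan cost=200, card=200
  {B}: scan cost=80, card=80
  {E}: scan cost=50, card=50
  {A}: scan cost=20, card=20
  {BD}: card=8000; try (B,hash)→1520, (D,merge)→2520, (B,merge)→2640, (D,hash)→3360, (D,nl)→16080, (B,nl)→16200; best=1520 via (B,hash)
  {DE}: card=400; try (E,hash)→1000, (E,nl_idx)→1800, (D,merge)→2200, (E,merge)→2350, (D,hash)→3300, (D,nl)→10050 …(+1); best=1000 via (E,hash)
  {AD}: card=2000; try (A,hash)→600, (D,merge)→1940, (A,merge)→2120, (D,hash)→3240, (D,nl)→4020, (A,nl)→4200; best=600 via (A,hash)
  {BDE}: card=16000; try (B,hash)→2520, (B,merge)→5640, (E,hash)→10120, (B,nl)→33000, (E,nl_idx)→65520, (E,merge)→113870 …(+1); best=2520 via (B,hash)
  {ABD}: card=80000; try (B,hash)→3720, (A,hash)→9720, (B,merge)→25240, (A,merge)→113640, (B,nl)→160600, (A,nl)→161520; best=3720 via (B,hash)
  {ADE}: card=4000; try (A,hash)→1600, (E,hash)→3200, (A,merge)→5120, (A,nl)→9000, (E,nl_idx)→16600, (E,merge)→24950 …(+1); best=1600 via (A,hash)
  {ABDE}: card=160000; try (B,hash)→6720, (A,hash)→18720, (B,merge)→54240, (E,hash)→84320, (A,merge)→242640, (B,nl)→321600 …(+4); best=6720 via (B,hash)

6720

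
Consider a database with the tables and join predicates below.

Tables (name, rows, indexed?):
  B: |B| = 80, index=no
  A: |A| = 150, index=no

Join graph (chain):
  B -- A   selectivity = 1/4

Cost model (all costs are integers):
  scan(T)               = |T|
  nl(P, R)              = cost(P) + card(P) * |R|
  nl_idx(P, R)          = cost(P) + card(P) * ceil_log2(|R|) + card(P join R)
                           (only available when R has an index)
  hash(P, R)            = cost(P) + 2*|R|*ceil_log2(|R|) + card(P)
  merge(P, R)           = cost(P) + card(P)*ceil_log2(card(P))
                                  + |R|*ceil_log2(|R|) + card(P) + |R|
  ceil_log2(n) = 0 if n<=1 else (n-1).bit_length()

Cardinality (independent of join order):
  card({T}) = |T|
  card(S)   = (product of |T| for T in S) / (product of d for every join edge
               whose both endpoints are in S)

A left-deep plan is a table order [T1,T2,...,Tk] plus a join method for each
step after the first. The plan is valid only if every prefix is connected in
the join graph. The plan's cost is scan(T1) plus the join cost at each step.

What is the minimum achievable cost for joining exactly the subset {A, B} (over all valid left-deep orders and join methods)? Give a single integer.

Selinger DP over subsets of {A,B}:
  {B}: scan cost=80, card=80
  {A}: scan cost=150, card=150
  {AB}: card=3000; try (B,hash)→1420, (A,merge)→2070, (B,merge)→2140, (A,hash)→2560, (A,nl)→12080, (B,nl)→12150; best=1420 via (B,hash)

1420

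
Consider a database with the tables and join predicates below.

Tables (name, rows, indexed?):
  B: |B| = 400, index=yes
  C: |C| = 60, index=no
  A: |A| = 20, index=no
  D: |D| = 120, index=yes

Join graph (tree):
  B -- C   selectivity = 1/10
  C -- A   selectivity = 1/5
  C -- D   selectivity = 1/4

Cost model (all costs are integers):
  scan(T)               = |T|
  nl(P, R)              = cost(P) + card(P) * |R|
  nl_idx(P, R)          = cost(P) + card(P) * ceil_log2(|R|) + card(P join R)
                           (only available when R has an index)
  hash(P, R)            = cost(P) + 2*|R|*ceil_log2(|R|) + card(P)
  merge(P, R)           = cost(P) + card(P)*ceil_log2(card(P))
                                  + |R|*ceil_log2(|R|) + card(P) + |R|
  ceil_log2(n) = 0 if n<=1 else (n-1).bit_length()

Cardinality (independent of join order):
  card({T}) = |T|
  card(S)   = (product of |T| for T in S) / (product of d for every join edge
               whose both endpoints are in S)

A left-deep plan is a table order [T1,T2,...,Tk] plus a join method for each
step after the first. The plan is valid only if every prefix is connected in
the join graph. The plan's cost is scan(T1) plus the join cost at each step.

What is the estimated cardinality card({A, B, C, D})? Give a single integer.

288000

Tables in S: A(20), B(400), C(60), D(120)
Edges inside S: B-C(d=10), C-A(d=5), C-D(d=4)
numerator = 20 * 400 * 60 * 120 = 57600000
denominator = 10 * 5 * 4 = 200
card(S) = 57600000 / 200 = 288000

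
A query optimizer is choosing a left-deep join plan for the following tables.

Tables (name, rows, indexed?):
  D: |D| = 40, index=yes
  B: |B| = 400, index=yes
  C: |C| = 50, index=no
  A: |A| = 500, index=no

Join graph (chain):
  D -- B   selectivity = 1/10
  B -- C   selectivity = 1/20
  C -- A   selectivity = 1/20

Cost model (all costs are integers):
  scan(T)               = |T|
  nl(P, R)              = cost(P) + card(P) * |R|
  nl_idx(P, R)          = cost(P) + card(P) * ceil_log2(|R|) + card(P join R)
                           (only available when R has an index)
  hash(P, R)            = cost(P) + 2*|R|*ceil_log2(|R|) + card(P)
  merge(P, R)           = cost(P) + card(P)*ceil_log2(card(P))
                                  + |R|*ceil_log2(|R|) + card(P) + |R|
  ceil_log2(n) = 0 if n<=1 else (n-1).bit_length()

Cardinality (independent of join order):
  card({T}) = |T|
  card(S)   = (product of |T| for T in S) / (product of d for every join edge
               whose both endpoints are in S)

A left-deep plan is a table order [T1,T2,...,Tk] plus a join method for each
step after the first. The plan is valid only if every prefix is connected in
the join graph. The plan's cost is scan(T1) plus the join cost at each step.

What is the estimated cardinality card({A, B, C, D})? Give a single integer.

100000

Tables in S: A(500), B(400), C(50), D(40)
Edges inside S: D-B(d=10), B-C(d=20), C-A(d=20)
numerator = 500 * 400 * 50 * 40 = 400000000
denominator = 10 * 20 * 20 = 4000
card(S) = 400000000 / 4000 = 100000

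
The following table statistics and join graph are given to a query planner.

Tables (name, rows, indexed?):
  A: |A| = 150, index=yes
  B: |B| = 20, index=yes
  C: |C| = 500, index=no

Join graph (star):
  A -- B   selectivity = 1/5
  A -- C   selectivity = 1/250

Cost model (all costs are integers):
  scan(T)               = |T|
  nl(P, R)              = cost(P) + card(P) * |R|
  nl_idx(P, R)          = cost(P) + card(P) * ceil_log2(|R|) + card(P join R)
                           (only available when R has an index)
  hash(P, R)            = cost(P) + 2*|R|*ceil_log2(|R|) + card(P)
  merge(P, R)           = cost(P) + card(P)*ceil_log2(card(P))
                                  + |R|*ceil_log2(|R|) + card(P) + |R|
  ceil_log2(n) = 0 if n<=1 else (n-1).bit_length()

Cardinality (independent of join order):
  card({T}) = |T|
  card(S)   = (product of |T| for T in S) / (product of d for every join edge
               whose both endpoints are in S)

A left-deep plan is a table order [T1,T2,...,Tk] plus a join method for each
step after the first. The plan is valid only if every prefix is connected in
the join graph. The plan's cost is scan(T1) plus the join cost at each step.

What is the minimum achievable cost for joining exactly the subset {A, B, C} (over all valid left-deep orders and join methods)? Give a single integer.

Selinger DP over subsets of {A,B,C}:
  {A}: scan cost=150, card=150
  {B}: scan cost=20, card=20
  {C}: scan cost=500, card=500
  {AB}: card=600; try (B,hash)→500, (A,nl_idx)→780, (A,merge)→1490, (B,nl_idx)→1500, (B,merge)→1620, (A,hash)→2440 …(+2); best=500 via (B,hash)
  {AC}: card=300; try (A,hash)→3400, (A,nl_idx)→4800, (C,merge)→6500, (A,merge)→6850, (C,hash)→9300, (C,nl)→75150 …(+1); best=3400 via (A,hash)
  {ABC}: card=1200; try (B,hash)→3900, (B,nl_idx)→6100, (B,merge)→6520, (B,nl)→9400, (C,hash)→10100, (C,merge)→12100 …(+1); best=3900 via (B,hash)

3900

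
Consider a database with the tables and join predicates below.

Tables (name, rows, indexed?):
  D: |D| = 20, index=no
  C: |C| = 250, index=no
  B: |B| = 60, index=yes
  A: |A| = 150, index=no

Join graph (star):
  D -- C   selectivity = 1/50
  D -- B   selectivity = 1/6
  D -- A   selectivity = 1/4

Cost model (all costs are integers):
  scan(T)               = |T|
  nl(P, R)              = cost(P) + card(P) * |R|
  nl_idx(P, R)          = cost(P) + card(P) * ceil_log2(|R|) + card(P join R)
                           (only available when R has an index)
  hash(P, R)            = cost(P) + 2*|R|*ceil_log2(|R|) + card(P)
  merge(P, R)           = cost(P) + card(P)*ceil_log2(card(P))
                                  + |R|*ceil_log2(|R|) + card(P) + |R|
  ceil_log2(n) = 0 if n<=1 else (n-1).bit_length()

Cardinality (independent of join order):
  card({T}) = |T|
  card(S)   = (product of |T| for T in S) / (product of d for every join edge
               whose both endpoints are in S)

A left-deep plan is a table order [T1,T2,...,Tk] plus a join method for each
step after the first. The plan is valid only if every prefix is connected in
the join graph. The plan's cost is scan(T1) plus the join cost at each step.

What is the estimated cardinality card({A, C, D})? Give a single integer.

3750

Tables in S: A(150), C(250), D(20)
Edges inside S: D-C(d=50), D-A(d=4)
numerator = 150 * 250 * 20 = 750000
denominator = 50 * 4 = 200
card(S) = 750000 / 200 = 3750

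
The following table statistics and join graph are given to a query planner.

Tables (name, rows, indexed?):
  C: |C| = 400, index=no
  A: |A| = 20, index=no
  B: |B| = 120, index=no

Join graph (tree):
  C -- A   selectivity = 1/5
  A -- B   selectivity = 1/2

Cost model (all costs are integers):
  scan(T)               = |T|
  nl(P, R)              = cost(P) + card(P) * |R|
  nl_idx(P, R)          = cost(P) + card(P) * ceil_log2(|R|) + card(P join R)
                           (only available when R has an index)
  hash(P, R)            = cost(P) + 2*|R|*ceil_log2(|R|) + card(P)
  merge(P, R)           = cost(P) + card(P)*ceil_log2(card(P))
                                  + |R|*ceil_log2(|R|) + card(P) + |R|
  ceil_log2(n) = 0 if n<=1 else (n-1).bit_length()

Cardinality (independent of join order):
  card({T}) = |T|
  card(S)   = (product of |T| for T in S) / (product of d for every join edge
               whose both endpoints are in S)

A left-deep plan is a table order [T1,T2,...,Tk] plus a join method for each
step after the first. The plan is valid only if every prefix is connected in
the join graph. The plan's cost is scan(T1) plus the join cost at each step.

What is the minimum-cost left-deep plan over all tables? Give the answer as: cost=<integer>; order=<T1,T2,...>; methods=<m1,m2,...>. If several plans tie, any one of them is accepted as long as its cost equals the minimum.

cost=4280; order=C,A,B; methods=hash,hash

Selinger DP (subsets sized 1..n):
  {C}: scan cost=400, card=400
  {A}: scan cost=20, card=20
  {B}: scan cost=120, card=120
  {AC}: card=1600; try (A,hash)→1000, (C,merge)→4140, (A,merge)→4520, (C,hash)→7240, (C,nl)→8020, (A,nl)→8400; best=1000 via (A,hash)
  {AB}: card=1200; try (A,hash)→440, (B,merge)→1100, (A,merge)→1200, (B,hash)→1720, (B,nl)→2420, (A,nl)→2520; best=440 via (A,hash)
  {ABC}: card=96000; try (B,hash)→4280, (C,hash)→8840, (C,merge)→18840, (B,merge)→21160, (B,nl)→193000, (C,nl)→480440; best=4280 via (B,hash)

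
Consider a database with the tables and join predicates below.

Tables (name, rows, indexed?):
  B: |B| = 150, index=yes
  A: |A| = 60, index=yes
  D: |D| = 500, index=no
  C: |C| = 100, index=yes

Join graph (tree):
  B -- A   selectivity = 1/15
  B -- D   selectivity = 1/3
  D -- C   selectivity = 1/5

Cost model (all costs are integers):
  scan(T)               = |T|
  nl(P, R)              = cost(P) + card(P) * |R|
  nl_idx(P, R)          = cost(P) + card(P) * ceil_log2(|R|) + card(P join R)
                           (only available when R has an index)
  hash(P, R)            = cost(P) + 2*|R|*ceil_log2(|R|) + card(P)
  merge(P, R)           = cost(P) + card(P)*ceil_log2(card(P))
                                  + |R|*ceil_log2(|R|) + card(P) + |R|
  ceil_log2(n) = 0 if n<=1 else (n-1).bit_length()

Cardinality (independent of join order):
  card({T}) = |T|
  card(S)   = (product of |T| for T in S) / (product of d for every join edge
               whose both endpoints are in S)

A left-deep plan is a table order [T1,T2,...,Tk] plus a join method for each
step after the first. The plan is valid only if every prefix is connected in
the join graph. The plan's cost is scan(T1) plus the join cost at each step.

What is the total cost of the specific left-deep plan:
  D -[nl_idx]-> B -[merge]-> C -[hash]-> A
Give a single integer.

step 1: scan D: cost=500, card=500
step 2: join B via nl_idx
    card(P join B) = 500*150/(3) = 25000
    cost = 500 + 500*8 + 25000 = 29500
step 3: join C via merge
    card(P join C) = 25000*100/(5) = 500000
    cost = 29500 + 25000*15 + 100*7 + 25000 + 100 = 430300
step 4: join A via hash
    card(P join A) = 500000*60/(15) = 2000000
    cost = 430300 + 2*60*6 + 500000 = 931020

931020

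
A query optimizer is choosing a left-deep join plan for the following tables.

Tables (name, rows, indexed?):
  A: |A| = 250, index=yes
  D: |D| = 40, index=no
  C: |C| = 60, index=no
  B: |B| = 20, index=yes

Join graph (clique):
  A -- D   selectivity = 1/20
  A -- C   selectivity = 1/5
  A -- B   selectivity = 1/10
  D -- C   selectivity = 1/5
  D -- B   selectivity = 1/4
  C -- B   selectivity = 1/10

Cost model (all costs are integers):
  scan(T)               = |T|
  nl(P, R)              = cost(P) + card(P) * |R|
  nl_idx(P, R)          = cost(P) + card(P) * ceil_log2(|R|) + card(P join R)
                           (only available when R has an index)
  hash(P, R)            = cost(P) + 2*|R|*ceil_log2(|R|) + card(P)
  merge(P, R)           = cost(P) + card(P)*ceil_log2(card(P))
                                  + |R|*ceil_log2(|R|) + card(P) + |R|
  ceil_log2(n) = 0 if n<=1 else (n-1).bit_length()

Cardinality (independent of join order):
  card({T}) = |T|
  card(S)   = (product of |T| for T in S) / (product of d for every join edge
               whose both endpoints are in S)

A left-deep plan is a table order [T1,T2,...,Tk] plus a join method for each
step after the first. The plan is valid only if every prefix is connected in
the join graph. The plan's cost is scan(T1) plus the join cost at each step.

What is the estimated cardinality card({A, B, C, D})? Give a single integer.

60

Tables in S: A(250), B(20), C(60), D(40)
Edges inside S: A-D(d=20), A-C(d=5), A-B(d=10), D-C(d=5), D-B(d=4), C-B(d=10)
numerator = 250 * 20 * 60 * 40 = 12000000
denominator = 20 * 5 * 10 * 5 * 4 * 10 = 200000
card(S) = 12000000 / 200000 = 60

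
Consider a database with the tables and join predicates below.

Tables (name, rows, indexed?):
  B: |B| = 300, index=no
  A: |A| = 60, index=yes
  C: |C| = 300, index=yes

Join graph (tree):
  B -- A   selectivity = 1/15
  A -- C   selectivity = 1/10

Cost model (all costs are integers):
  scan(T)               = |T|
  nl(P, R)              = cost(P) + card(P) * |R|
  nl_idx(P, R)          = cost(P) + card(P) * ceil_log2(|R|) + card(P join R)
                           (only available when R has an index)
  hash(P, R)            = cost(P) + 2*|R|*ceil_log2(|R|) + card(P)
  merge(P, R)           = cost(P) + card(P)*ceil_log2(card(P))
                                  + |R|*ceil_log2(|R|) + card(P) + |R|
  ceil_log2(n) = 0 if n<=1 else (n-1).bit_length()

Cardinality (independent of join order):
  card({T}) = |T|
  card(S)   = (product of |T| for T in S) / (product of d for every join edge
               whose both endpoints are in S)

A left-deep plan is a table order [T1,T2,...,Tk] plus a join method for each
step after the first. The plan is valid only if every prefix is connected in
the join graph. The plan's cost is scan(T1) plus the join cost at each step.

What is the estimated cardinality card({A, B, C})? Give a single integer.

Tables in S: A(60), B(300), C(300)
Edges inside S: B-A(d=15), A-C(d=10)
numerator = 60 * 300 * 300 = 5400000
denominator = 15 * 10 = 150
card(S) = 5400000 / 150 = 36000

36000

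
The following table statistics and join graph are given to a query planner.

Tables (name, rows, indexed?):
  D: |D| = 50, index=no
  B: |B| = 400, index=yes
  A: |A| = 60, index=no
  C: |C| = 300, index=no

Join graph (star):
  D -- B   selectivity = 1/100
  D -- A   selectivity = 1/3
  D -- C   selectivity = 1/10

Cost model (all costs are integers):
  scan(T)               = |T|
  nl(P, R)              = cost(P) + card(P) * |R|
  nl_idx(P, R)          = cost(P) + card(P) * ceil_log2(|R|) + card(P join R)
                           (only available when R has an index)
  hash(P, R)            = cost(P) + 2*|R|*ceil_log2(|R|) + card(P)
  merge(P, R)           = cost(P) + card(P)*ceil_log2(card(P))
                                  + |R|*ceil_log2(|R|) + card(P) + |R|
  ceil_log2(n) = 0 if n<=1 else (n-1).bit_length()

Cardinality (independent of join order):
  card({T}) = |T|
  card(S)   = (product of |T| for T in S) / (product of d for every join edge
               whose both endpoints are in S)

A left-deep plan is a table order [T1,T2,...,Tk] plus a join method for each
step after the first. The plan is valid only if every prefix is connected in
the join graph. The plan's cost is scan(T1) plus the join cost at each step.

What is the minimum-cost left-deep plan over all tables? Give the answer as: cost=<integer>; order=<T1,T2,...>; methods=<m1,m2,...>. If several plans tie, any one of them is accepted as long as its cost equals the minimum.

Selinger DP (subsets sized 1..n):
  {D}: scan cost=50, card=50
  {B}: scan cost=400, card=400
  {A}: scan cost=60, card=60
  {C}: scan cost=300, card=300
  {BD}: card=200; try (B,nl_idx)→700, (D,hash)→1400, (B,merge)→4400, (D,merge)→4750, (B,hash)→7300, (B,nl)→20050 …(+1); best=700 via (B,nl_idx)
  {AD}: card=1000; try (D,hash)→720, (A,hash)→820, (A,merge)→820, (D,merge)→830, (A,nl)→3050, (D,nl)→3060; best=720 via (D,hash)
  {CD}: card=1500; try (D,hash)→1200, (C,merge)→3400, (D,merge)→3650, (C,hash)→5500, (C,nl)→15050, (D,nl)→15300; best=1200 via (D,hash)
  {ABD}: card=4000; try (A,hash)→1620, (A,merge)→2920, (B,hash)→8920, (A,nl)→12700, (B,nl_idx)→13720, (B,merge)→15720 …(+1); best=1620 via (A,hash)
  {BCD}: card=6000; try (C,merge)→5500, (C,hash)→6300, (B,hash)→9900, (B,nl_idx)→20700, (B,merge)→23200, (C,nl)→60700 …(+1); best=5500 via (C,merge)
  {ACD}: card=30000; try (A,hash)→3420, (C,hash)→7120, (C,merge)→14720, (A,merge)→19620, (A,nl)→91200, (C,nl)→300720; best=3420 via (A,hash)
  {ABCD}: card=120000; try (C,hash)→11020, (A,hash)→12220, (B,hash)→40620, (C,merge)→56620, (A,merge)→89920, (A,nl)→365500 …(+4); best=11020 via (C,hash)

cost=11020; order=D,B,A,C; methods=nl_idx,hash,hash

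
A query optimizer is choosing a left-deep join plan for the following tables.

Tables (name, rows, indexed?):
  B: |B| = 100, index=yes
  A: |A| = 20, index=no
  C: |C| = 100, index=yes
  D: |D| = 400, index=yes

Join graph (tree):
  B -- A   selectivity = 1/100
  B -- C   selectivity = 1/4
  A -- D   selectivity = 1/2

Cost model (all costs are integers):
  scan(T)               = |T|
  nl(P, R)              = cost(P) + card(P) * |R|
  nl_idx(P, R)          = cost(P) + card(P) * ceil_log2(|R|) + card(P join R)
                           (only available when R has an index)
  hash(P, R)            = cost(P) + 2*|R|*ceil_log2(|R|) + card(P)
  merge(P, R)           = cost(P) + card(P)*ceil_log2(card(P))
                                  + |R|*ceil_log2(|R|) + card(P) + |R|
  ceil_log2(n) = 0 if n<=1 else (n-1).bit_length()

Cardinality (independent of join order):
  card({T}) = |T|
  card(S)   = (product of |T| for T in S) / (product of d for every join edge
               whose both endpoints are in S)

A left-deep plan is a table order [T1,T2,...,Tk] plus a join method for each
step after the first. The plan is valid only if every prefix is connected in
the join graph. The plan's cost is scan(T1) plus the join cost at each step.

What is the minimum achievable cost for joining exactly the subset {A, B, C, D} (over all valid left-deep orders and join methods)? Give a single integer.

Selinger DP over subsets of {A,B,C,D}:
  {B}: scan cost=100, card=100
  {A}: scan cost=20, card=20
  {C}: scan cost=100, card=100
  {D}: scan cost=400, card=400
  {AB}: card=20; try (B,nl_idx)→180, (A,hash)→400, (B,merge)→940, (A,merge)→1020, (B,hash)→1440, (B,nl)→2020 …(+1); best=180 via (B,nl_idx)
  {BC}: card=2500; try (C,hash)→1600, (B,hash)→1600, (C,merge)→1700, (B,merge)→1700, (C,nl_idx)→3300, (B,nl_idx)→3300 …(+2); best=1600 via (C,hash)
  {AD}: card=4000; try (A,hash)→1000, (D,merge)→4140, (D,nl_idx)→4200, (A,merge)→4520, (D,hash)→7240, (D,nl)→8020 …(+1); best=1000 via (A,hash)
  {ABC}: card=500; try (C,nl_idx)→820, (C,merge)→1100, (C,hash)→1600, (C,nl)→2180, (A,hash)→4300, (A,merge)→34220 …(+1); best=820 via (C,nl_idx)
  {ABD}: card=4000; try (D,merge)→4300, (D,nl_idx)→4360, (B,hash)→6400, (D,hash)→7400, (D,nl)→8180, (B,nl_idx)→33000 …(+2); best=4300 via (D,merge)
  {ABCD}: card=100000; try (D,hash)→8520, (C,hash)→9700, (D,merge)→9820, (C,merge)→57100, (D,nl_idx)→105320, (C,nl_idx)→132300 …(+2); best=8520 via (D,hash)

8520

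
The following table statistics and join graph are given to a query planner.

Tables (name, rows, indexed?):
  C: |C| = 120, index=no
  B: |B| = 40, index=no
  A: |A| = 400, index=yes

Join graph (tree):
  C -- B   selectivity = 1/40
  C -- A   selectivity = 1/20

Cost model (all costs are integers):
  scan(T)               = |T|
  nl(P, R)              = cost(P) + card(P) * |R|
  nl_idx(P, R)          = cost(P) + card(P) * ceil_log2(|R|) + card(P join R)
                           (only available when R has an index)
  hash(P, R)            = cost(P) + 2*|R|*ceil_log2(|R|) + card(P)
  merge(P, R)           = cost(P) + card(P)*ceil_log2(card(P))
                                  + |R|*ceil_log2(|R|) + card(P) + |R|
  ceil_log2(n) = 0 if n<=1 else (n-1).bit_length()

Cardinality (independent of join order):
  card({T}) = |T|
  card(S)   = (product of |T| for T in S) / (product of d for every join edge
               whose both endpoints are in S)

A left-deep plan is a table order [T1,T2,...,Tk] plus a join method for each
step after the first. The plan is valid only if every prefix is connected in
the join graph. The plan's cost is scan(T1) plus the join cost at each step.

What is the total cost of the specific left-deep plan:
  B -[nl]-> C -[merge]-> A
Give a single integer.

9800

step 1: scan B: cost=40, card=40
step 2: join C via nl
    card(P join C) = 40*120/(40) = 120
    cost = 40 + 40*120 = 4840
step 3: join A via merge
    card(P join A) = 120*400/(20) = 2400
    cost = 4840 + 120*7 + 400*9 + 120 + 400 = 9800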